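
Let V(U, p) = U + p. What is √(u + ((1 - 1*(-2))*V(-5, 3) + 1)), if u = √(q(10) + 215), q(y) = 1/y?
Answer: √(-500 + 30*√2390)/10 ≈ 3.1091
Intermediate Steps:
u = 3*√2390/10 (u = √(1/10 + 215) = √(⅒ + 215) = √(2151/10) = 3*√2390/10 ≈ 14.666)
√(u + ((1 - 1*(-2))*V(-5, 3) + 1)) = √(3*√2390/10 + ((1 - 1*(-2))*(-5 + 3) + 1)) = √(3*√2390/10 + ((1 + 2)*(-2) + 1)) = √(3*√2390/10 + (3*(-2) + 1)) = √(3*√2390/10 + (-6 + 1)) = √(3*√2390/10 - 5) = √(-5 + 3*√2390/10)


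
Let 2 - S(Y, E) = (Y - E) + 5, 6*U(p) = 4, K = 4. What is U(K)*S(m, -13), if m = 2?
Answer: -12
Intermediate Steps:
U(p) = ⅔ (U(p) = (⅙)*4 = ⅔)
S(Y, E) = -3 + E - Y (S(Y, E) = 2 - ((Y - E) + 5) = 2 - (5 + Y - E) = 2 + (-5 + E - Y) = -3 + E - Y)
U(K)*S(m, -13) = 2*(-3 - 13 - 1*2)/3 = 2*(-3 - 13 - 2)/3 = (⅔)*(-18) = -12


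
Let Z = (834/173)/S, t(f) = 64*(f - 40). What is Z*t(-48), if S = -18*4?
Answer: 195712/519 ≈ 377.09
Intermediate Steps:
t(f) = -2560 + 64*f (t(f) = 64*(-40 + f) = -2560 + 64*f)
S = -72
Z = -139/2076 (Z = (834/173)/(-72) = (834*(1/173))*(-1/72) = (834/173)*(-1/72) = -139/2076 ≈ -0.066956)
Z*t(-48) = -139*(-2560 + 64*(-48))/2076 = -139*(-2560 - 3072)/2076 = -139/2076*(-5632) = 195712/519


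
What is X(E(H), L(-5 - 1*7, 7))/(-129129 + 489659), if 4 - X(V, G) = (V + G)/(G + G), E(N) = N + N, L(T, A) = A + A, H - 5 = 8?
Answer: 9/1261855 ≈ 7.1324e-6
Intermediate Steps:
H = 13 (H = 5 + 8 = 13)
L(T, A) = 2*A
E(N) = 2*N
X(V, G) = 4 - (G + V)/(2*G) (X(V, G) = 4 - (V + G)/(G + G) = 4 - (G + V)/(2*G))
X(E(H), L(-5 - 1*7, 7))/(-129129 + 489659) = ((-2*13 + 7*(2*7))/(2*((2*7))))/(-129129 + 489659) = ((1/2)*(-1*26 + 7*14)/14)/360530 = ((1/2)*(1/14)*(-26 + 98))*(1/360530) = ((1/2)*(1/14)*72)*(1/360530) = (18/7)*(1/360530) = 9/1261855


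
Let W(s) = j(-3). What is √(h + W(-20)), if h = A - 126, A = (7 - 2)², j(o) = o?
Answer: 2*I*√26 ≈ 10.198*I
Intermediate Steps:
A = 25 (A = 5² = 25)
W(s) = -3
h = -101 (h = 25 - 126 = -101)
√(h + W(-20)) = √(-101 - 3) = √(-104) = 2*I*√26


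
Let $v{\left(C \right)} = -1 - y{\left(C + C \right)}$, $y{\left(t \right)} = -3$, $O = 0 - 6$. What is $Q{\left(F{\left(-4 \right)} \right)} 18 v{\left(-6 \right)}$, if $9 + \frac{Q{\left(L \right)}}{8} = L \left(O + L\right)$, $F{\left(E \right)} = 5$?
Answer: $-4032$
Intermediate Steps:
$O = -6$ ($O = 0 - 6 = -6$)
$v{\left(C \right)} = 2$ ($v{\left(C \right)} = -1 - -3 = -1 + 3 = 2$)
$Q{\left(L \right)} = -72 + 8 L \left(-6 + L\right)$
$Q{\left(F{\left(-4 \right)} \right)} 18 v{\left(-6 \right)} = \left(-72 - 240 + 8 \cdot 5^{2}\right) 18 \cdot 2 = \left(-72 - 240 + 8 \cdot 25\right) 18 \cdot 2 = \left(-72 - 240 + 200\right) 18 \cdot 2 = \left(-112\right) 18 \cdot 2 = \left(-2016\right) 2 = -4032$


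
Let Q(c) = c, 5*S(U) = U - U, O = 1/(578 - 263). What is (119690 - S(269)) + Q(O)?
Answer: 37702351/315 ≈ 1.1969e+5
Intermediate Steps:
O = 1/315 ≈ 0.0031746
S(U) = 0 (S(U) = (U - U)/5 = (1/5)*0 = 0)
(119690 - S(269)) + Q(O) = (119690 - 1*0) + 1/315 = (119690 + 0) + 1/315 = 119690 + 1/315 = 37702351/315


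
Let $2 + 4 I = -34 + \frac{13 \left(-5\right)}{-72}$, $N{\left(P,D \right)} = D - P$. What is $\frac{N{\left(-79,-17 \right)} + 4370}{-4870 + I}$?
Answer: $- \frac{1276416}{1405087} \approx -0.90842$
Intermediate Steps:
$I = - \frac{2527}{288}$ ($I = - \frac{1}{2} + \frac{-34 + \frac{13 \left(-5\right)}{-72}}{4} = - \frac{1}{2} + \frac{-34 - - \frac{65}{72}}{4} = - \frac{1}{2} + \frac{-34 + \frac{65}{72}}{4} = - \frac{1}{2} + \frac{1}{4} \left(- \frac{2383}{72}\right) = - \frac{1}{2} - \frac{2383}{288} = - \frac{2527}{288} \approx -8.7743$)
$\frac{N{\left(-79,-17 \right)} + 4370}{-4870 + I} = \frac{\left(-17 - -79\right) + 4370}{-4870 - \frac{2527}{288}} = \frac{\left(-17 + 79\right) + 4370}{- \frac{1405087}{288}} = \left(62 + 4370\right) \left(- \frac{288}{1405087}\right) = 4432 \left(- \frac{288}{1405087}\right) = - \frac{1276416}{1405087}$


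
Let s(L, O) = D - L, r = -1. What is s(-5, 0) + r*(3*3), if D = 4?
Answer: 0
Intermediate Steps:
s(L, O) = 4 - L
s(-5, 0) + r*(3*3) = (4 - 1*(-5)) - 3*3 = (4 + 5) - 1*9 = 9 - 9 = 0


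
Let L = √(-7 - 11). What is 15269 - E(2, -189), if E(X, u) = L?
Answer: 15269 - 3*I*√2 ≈ 15269.0 - 4.2426*I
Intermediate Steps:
L = 3*I*√2 (L = √(-18) = 3*I*√2 ≈ 4.2426*I)
E(X, u) = 3*I*√2
15269 - E(2, -189) = 15269 - 3*I*√2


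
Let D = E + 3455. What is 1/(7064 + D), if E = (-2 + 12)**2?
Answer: 1/10619 ≈ 9.4171e-5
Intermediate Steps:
E = 100 (E = 10**2 = 100)
D = 3555 (D = 100 + 3455 = 3555)
1/(7064 + D) = 1/(7064 + 3555) = 1/10619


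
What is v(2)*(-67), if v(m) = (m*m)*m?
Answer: -536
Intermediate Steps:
v(m) = m³ (v(m) = m²*m = m³)
v(2)*(-67) = 2³*(-67) = 8*(-67) = -536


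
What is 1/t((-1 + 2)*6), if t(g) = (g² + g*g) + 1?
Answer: 1/73 ≈ 0.013699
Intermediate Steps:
t(g) = 1 + 2*g² (t(g) = (g² + g²) + 1 = 2*g² + 1 = 1 + 2*g²)
1/t((-1 + 2)*6) = 1/(1 + 2*((-1 + 2)*6)²) = 1/(1 + 2*(1*6)²) = 1/(1 + 2*6²) = 1/(1 + 2*36) = 1/(1 + 72) = 1/73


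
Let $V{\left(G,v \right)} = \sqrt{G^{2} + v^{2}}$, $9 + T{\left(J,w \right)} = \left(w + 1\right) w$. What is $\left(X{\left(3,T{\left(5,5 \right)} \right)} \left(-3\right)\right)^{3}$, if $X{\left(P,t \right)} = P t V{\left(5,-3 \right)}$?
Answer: $- 229543146 \sqrt{34} \approx -1.3385 \cdot 10^{9}$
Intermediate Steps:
$T{\left(J,w \right)} = -9 + w \left(1 + w\right)$ ($T{\left(J,w \right)} = -9 + \left(w + 1\right) w = -9 + \left(1 + w\right) w = -9 + w \left(1 + w\right)$)
$X{\left(P,t \right)} = P t \sqrt{34}$ ($X{\left(P,t \right)} = P t \sqrt{5^{2} + \left(-3\right)^{2}} = P t \sqrt{25 + 9} = P t \sqrt{34}$)
$\left(X{\left(3,T{\left(5,5 \right)} \right)} \left(-3\right)\right)^{3} = \left(3 \left(-9 + 5 + 5^{2}\right) \sqrt{34} \left(-3\right)\right)^{3} = \left(3 \left(-9 + 5 + 25\right) \sqrt{34} \left(-3\right)\right)^{3} = \left(3 \cdot 21 \sqrt{34} \left(-3\right)\right)^{3} = \left(63 \sqrt{34} \left(-3\right)\right)^{3} = \left(- 189 \sqrt{34}\right)^{3} = - 229543146 \sqrt{34}$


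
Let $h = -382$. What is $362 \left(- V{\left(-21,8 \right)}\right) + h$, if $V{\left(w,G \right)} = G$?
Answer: $-3278$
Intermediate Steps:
$362 \left(- V{\left(-21,8 \right)}\right) + h = 362 \left(\left(-1\right) 8\right) - 382 = 362 \left(-8\right) - 382 = -2896 - 382 = -3278$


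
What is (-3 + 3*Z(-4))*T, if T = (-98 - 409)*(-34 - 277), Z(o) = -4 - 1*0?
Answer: -2365155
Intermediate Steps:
Z(o) = -4 (Z(o) = -4 + 0 = -4)
T = 157677 (T = -507*(-311) = 157677)
(-3 + 3*Z(-4))*T = (-3 + 3*(-4))*157677 = (-3 - 12)*157677 = -15*157677 = -2365155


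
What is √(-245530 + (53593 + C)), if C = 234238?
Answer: √42301 ≈ 205.67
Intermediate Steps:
√(-245530 + (53593 + C)) = √(-245530 + (53593 + 234238)) = √(-245530 + 287831) = √42301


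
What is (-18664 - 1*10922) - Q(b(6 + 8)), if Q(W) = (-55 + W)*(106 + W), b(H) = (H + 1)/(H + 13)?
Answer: -1926556/81 ≈ -23785.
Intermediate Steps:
b(H) = (1 + H)/(13 + H)
(-18664 - 1*10922) - Q(b(6 + 8)) = (-18664 - 1*10922) - (-5830 + ((1 + (6 + 8))/(13 + (6 + 8)))**2 + 51*((1 + (6 + 8))/(13 + (6 + 8)))) = (-18664 - 10922) - (-5830 + ((1 + 14)/(13 + 14))**2 + 51*((1 + 14)/(13 + 14))) = -29586 - (-5830 + (15/27)**2 + 51*(15/27)) = -29586 - (-5830 + ((1/27)*15)**2 + 51*((1/27)*15)) = -29586 - (-5830 + (5/9)**2 + 51*(5/9)) = -29586 - (-5830 + 25/81 + 85/3) = -29586 - 1*(-469910/81) = -29586 + 469910/81 = -1926556/81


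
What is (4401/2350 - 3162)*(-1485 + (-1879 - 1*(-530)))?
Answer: 10523065683/1175 ≈ 8.9558e+6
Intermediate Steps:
(4401/2350 - 3162)*(-1485 + (-1879 - 1*(-530))) = (4401*(1/2350) - 3162)*(-1485 + (-1879 + 530)) = (4401/2350 - 3162)*(-1485 - 1349) = -7426299/2350*(-2834) = 10523065683/1175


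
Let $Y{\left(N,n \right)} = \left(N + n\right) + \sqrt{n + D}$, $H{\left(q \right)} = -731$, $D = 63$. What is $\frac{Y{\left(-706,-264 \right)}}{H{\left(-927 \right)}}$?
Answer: $\frac{970}{731} - \frac{i \sqrt{201}}{731} \approx 1.327 - 0.019395 i$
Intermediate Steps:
$Y{\left(N,n \right)} = N + n + \sqrt{63 + n}$ ($Y{\left(N,n \right)} = \left(N + n\right) + \sqrt{n + 63} = \left(N + n\right) + \sqrt{63 + n} = N + n + \sqrt{63 + n}$)
$\frac{Y{\left(-706,-264 \right)}}{H{\left(-927 \right)}} = \frac{-706 - 264 + \sqrt{63 - 264}}{-731} = \left(-706 - 264 + \sqrt{-201}\right) \left(- \frac{1}{731}\right) = \left(-706 - 264 + i \sqrt{201}\right) \left(- \frac{1}{731}\right) = \left(-970 + i \sqrt{201}\right) \left(- \frac{1}{731}\right) = \frac{970}{731} - \frac{i \sqrt{201}}{731}$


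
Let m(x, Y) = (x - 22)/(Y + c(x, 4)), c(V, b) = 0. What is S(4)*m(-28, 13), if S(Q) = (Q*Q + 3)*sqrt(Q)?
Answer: -1900/13 ≈ -146.15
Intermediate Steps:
S(Q) = sqrt(Q)*(3 + Q**2) (S(Q) = (Q**2 + 3)*sqrt(Q) = (3 + Q**2)*sqrt(Q) = sqrt(Q)*(3 + Q**2))
m(x, Y) = (-22 + x)/Y (m(x, Y) = (x - 22)/(Y + 0) = (-22 + x)/Y)
S(4)*m(-28, 13) = (sqrt(4)*(3 + 4**2))*((-22 - 28)/13) = (2*(3 + 16))*((1/13)*(-50)) = (2*19)*(-50/13) = 38*(-50/13) = -1900/13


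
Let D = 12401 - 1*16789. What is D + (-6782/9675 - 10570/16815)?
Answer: -47605242172/10845675 ≈ -4389.3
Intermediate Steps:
D = -4388 (D = 12401 - 16789 = -4388)
D + (-6782/9675 - 10570/16815) = -4388 + (-6782/9675 - 10570/16815) = -4388 + (-6782*1/9675 - 10570*1/16815) = -4388 + (-6782/9675 - 2114/3363) = -4388 - 14420272/10845675 = -47605242172/10845675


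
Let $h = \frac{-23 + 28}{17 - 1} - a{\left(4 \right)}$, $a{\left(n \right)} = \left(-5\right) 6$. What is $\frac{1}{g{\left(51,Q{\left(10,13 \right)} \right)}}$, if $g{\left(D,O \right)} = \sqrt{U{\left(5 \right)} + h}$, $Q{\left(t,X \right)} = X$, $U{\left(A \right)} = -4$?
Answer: $\frac{4 \sqrt{421}}{421} \approx 0.19495$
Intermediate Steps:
$a{\left(n \right)} = -30$
$h = \frac{485}{16}$ ($h = \frac{-23 + 28}{17 - 1} - -30 = \frac{5}{16} + 30 = \frac{485}{16} \approx 30.313$)
$g{\left(D,O \right)} = \frac{\sqrt{421}}{4}$ ($g{\left(D,O \right)} = \sqrt{-4 + \frac{485}{16}} = \sqrt{\frac{421}{16}} = \frac{\sqrt{421}}{4}$)
$\frac{1}{g{\left(51,Q{\left(10,13 \right)} \right)}} = \frac{1}{\frac{1}{4} \sqrt{421}} = \frac{4 \sqrt{421}}{421}$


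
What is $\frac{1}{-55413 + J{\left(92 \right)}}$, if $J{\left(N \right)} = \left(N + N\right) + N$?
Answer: $- \frac{1}{55137} \approx -1.8137 \cdot 10^{-5}$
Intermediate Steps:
$J{\left(N \right)} = 3 N$ ($J{\left(N \right)} = 2 N + N = 3 N$)
$\frac{1}{-55413 + J{\left(92 \right)}} = \frac{1}{-55413 + 3 \cdot 92} = \frac{1}{-55413 + 276} = \frac{1}{-55137} = - \frac{1}{55137}$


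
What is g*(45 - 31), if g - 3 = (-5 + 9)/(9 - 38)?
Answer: 1162/29 ≈ 40.069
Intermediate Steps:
g = 83/29 (g = 3 + (-5 + 9)/(9 - 38) = 3 + 4/(-29) = 3 + 4*(-1/29) = 3 - 4/29 = 83/29 ≈ 2.8621)
g*(45 - 31) = 83*(45 - 31)/29 = (83/29)*14 = 1162/29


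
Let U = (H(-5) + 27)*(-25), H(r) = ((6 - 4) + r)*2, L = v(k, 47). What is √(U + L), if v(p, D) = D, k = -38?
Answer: I*√478 ≈ 21.863*I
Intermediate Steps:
L = 47
H(r) = 4 + 2*r (H(r) = (2 + r)*2 = 4 + 2*r)
U = -525 (U = ((4 + 2*(-5)) + 27)*(-25) = ((4 - 10) + 27)*(-25) = (-6 + 27)*(-25) = 21*(-25) = -525)
√(U + L) = √(-525 + 47) = √(-478) = I*√478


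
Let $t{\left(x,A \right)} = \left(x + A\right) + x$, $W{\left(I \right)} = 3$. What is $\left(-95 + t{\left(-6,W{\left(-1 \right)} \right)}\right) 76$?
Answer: $-7904$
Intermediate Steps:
$t{\left(x,A \right)} = A + 2 x$ ($t{\left(x,A \right)} = \left(A + x\right) + x = A + 2 x$)
$\left(-95 + t{\left(-6,W{\left(-1 \right)} \right)}\right) 76 = \left(-95 + \left(3 + 2 \left(-6\right)\right)\right) 76 = \left(-95 + \left(3 - 12\right)\right) 76 = \left(-95 - 9\right) 76 = \left(-104\right) 76 = -7904$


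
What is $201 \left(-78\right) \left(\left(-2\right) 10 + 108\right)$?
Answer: $-1379664$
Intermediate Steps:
$201 \left(-78\right) \left(\left(-2\right) 10 + 108\right) = - 15678 \left(-20 + 108\right) = \left(-15678\right) 88 = -1379664$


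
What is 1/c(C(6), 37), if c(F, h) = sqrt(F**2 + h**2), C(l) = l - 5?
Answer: sqrt(1370)/1370 ≈ 0.027017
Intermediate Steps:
C(l) = -5 + l
1/c(C(6), 37) = 1/(sqrt((-5 + 6)**2 + 37**2)) = 1/(sqrt(1**2 + 1369)) = 1/(sqrt(1 + 1369)) = 1/(sqrt(1370)) = sqrt(1370)/1370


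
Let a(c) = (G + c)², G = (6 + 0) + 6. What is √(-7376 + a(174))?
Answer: 2*√6805 ≈ 164.98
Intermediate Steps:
G = 12 (G = 6 + 6 = 12)
a(c) = (12 + c)²
√(-7376 + a(174)) = √(-7376 + (12 + 174)²) = √(-7376 + 186²) = √(-7376 + 34596) = √27220 = 2*√6805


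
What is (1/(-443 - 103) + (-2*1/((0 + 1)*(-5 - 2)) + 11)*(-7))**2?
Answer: 1860628225/298116 ≈ 6241.3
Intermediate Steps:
(1/(-443 - 103) + (-2*1/((0 + 1)*(-5 - 2)) + 11)*(-7))**2 = (1/(-546) + (-2/((-7*1)) + 11)*(-7))**2 = (-1/546 + (-2/(-7) + 11)*(-7))**2 = (-1/546 + (-2*(-1/7) + 11)*(-7))**2 = (-1/546 + (2/7 + 11)*(-7))**2 = (-1/546 + (79/7)*(-7))**2 = (-1/546 - 79)**2 = (-43135/546)**2 = 1860628225/298116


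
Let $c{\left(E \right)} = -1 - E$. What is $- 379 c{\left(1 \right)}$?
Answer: $758$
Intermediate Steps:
$- 379 c{\left(1 \right)} = - 379 \left(-1 - 1\right) = \left(-379\right) \left(-2\right) = 758$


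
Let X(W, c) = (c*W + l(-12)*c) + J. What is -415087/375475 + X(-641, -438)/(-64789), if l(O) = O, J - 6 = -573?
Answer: -134071283968/24326649775 ≈ -5.5113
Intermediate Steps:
J = -567 (J = 6 - 573 = -567)
X(W, c) = -567 - 12*c + W*c (X(W, c) = (c*W - 12*c) - 567 = (W*c - 12*c) - 567 = (-12*c + W*c) - 567 = -567 - 12*c + W*c)
-415087/375475 + X(-641, -438)/(-64789) = -415087/375475 + (-567 - 12*(-438) - 641*(-438))/(-64789) = -415087*1/375475 + (-567 + 5256 + 280758)*(-1/64789) = -415087/375475 + 285447*(-1/64789) = -415087/375475 - 285447/64789 = -134071283968/24326649775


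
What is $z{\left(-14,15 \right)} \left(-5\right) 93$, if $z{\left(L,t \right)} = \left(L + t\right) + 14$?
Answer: $-6975$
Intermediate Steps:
$z{\left(L,t \right)} = 14 + L + t$
$z{\left(-14,15 \right)} \left(-5\right) 93 = \left(14 - 14 + 15\right) \left(-5\right) 93 = 15 \left(-5\right) 93 = \left(-75\right) 93 = -6975$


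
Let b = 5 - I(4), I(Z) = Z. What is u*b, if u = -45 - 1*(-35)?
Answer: -10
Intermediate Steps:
u = -10 (u = -45 + 35 = -10)
b = 1 (b = 5 - 1*4 = 5 - 4 = 1)
u*b = -10*1 = -10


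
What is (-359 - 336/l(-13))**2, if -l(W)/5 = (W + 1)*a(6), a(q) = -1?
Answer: 3122289/25 ≈ 1.2489e+5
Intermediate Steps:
l(W) = 5 + 5*W (l(W) = -5*(W + 1)*(-1) = -5*(1 + W)*(-1) = -5*(-1 - W) = 5 + 5*W)
(-359 - 336/l(-13))**2 = (-359 - 336/(5 + 5*(-13)))**2 = (-359 - 336/(5 - 65))**2 = (-359 - 336/(-60))**2 = (-359 - 336*(-1/60))**2 = (-359 + 28/5)**2 = (-1767/5)**2 = 3122289/25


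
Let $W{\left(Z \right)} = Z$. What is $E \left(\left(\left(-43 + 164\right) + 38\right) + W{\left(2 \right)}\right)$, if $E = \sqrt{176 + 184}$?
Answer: $966 \sqrt{10} \approx 3054.8$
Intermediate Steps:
$E = 6 \sqrt{10}$ ($E = \sqrt{360} = 6 \sqrt{10} \approx 18.974$)
$E \left(\left(\left(-43 + 164\right) + 38\right) + W{\left(2 \right)}\right) = 6 \sqrt{10} \left(\left(\left(-43 + 164\right) + 38\right) + 2\right) = 6 \sqrt{10} \left(\left(121 + 38\right) + 2\right) = 6 \sqrt{10} \left(159 + 2\right) = 6 \sqrt{10} \cdot 161 = 966 \sqrt{10}$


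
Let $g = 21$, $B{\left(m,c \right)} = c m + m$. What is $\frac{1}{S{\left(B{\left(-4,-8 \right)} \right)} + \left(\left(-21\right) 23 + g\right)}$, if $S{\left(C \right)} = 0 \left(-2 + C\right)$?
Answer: $- \frac{1}{462} \approx -0.0021645$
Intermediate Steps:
$B{\left(m,c \right)} = m + c m$
$S{\left(C \right)} = 0$
$\frac{1}{S{\left(B{\left(-4,-8 \right)} \right)} + \left(\left(-21\right) 23 + g\right)} = \frac{1}{0 + \left(\left(-21\right) 23 + 21\right)} = \frac{1}{0 + \left(-483 + 21\right)} = \frac{1}{0 - 462} = \frac{1}{-462} = - \frac{1}{462}$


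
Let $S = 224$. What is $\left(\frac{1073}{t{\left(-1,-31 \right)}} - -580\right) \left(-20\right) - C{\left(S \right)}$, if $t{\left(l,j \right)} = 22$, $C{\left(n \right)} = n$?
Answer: $- \frac{140794}{11} \approx -12799.0$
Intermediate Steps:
$\left(\frac{1073}{t{\left(-1,-31 \right)}} - -580\right) \left(-20\right) - C{\left(S \right)} = \left(\frac{1073}{22} - -580\right) \left(-20\right) - 224 = \left(1073 \cdot \frac{1}{22} + 580\right) \left(-20\right) - 224 = \left(\frac{1073}{22} + 580\right) \left(-20\right) - 224 = \frac{13833}{22} \left(-20\right) - 224 = - \frac{138330}{11} - 224 = - \frac{140794}{11}$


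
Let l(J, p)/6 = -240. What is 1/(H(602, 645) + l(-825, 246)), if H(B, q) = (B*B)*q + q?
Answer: 1/233749785 ≈ 4.2781e-9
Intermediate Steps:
l(J, p) = -1440 (l(J, p) = 6*(-240) = -1440)
H(B, q) = q + q*B**2 (H(B, q) = B**2*q + q = q*B**2 + q = q + q*B**2)
1/(H(602, 645) + l(-825, 246)) = 1/(645*(1 + 602**2) - 1440) = 1/(645*(1 + 362404) - 1440) = 1/(645*362405 - 1440) = 1/(233751225 - 1440) = 1/233749785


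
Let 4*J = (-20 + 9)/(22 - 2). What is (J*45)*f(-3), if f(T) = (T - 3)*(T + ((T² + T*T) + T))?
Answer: 891/2 ≈ 445.50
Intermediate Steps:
f(T) = (-3 + T)*(2*T + 2*T²) (f(T) = (-3 + T)*(T + ((T² + T²) + T)) = (-3 + T)*(T + (2*T² + T)) = (-3 + T)*(T + (T + 2*T²)) = (-3 + T)*(2*T + 2*T²))
J = -11/80 (J = ((-20 + 9)/(22 - 2))/4 = (-11/20)/4 = (-11*1/20)/4 = (¼)*(-11/20) = -11/80 ≈ -0.13750)
(J*45)*f(-3) = (-11/80*45)*(2*(-3)*(-3 + (-3)² - 2*(-3))) = -99*(-3)*(-3 + 9 + 6)/8 = -99*(-3)*12/8 = -99/16*(-72) = 891/2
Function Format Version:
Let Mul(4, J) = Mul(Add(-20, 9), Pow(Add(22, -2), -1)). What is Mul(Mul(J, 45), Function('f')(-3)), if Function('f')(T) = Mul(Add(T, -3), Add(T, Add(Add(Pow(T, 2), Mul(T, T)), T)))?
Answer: Rational(891, 2) ≈ 445.50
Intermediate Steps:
Function('f')(T) = Mul(Add(-3, T), Add(Mul(2, T), Mul(2, Pow(T, 2)))) (Function('f')(T) = Mul(Add(-3, T), Add(T, Add(Add(Pow(T, 2), Pow(T, 2)), T))) = Mul(Add(-3, T), Add(T, Add(Mul(2, Pow(T, 2)), T))) = Mul(Add(-3, T), Add(T, Add(T, Mul(2, Pow(T, 2))))) = Mul(Add(-3, T), Add(Mul(2, T), Mul(2, Pow(T, 2)))))
J = Rational(-11, 80) (J = Mul(Rational(1, 4), Mul(Add(-20, 9), Pow(Add(22, -2), -1))) = Mul(Rational(1, 4), Mul(-11, Pow(20, -1))) = Mul(Rational(1, 4), Mul(-11, Rational(1, 20))) = Mul(Rational(1, 4), Rational(-11, 20)) = Rational(-11, 80) ≈ -0.13750)
Mul(Mul(J, 45), Function('f')(-3)) = Mul(Mul(Rational(-11, 80), 45), Mul(2, -3, Add(-3, Pow(-3, 2), Mul(-2, -3)))) = Mul(Rational(-99, 16), Mul(2, -3, Add(-3, 9, 6))) = Mul(Rational(-99, 16), Mul(2, -3, 12)) = Mul(Rational(-99, 16), -72) = Rational(891, 2)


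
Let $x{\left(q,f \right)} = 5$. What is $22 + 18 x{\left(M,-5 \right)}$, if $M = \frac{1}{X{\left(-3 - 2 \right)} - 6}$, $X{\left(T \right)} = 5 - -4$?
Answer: $112$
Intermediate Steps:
$X{\left(T \right)} = 9$ ($X{\left(T \right)} = 5 + 4 = 9$)
$M = \frac{1}{3}$ ($M = \frac{1}{9 - 6} = \frac{1}{3} \approx 0.33333$)
$22 + 18 x{\left(M,-5 \right)} = 22 + 18 \cdot 5 = 22 + 90 = 112$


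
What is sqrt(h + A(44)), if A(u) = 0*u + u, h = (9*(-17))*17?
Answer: I*sqrt(2557) ≈ 50.567*I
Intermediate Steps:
h = -2601 (h = -153*17 = -2601)
A(u) = u (A(u) = 0 + u = u)
sqrt(h + A(44)) = sqrt(-2601 + 44) = sqrt(-2557) = I*sqrt(2557)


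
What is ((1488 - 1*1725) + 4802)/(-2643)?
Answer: -4565/2643 ≈ -1.7272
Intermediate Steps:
((1488 - 1*1725) + 4802)/(-2643) = ((1488 - 1725) + 4802)*(-1/2643) = (-237 + 4802)*(-1/2643) = 4565*(-1/2643) = -4565/2643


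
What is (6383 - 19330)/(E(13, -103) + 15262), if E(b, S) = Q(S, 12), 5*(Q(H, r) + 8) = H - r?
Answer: -12947/15231 ≈ -0.85004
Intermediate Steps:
Q(H, r) = -8 - r/5 + H/5 (Q(H, r) = -8 + (H - r)/5 = -8 + (-r/5 + H/5) = -8 - r/5 + H/5)
E(b, S) = -52/5 + S/5 (E(b, S) = -8 - 1/5*12 + S/5 = -8 - 12/5 + S/5 = -52/5 + S/5)
(6383 - 19330)/(E(13, -103) + 15262) = (6383 - 19330)/((-52/5 + (1/5)*(-103)) + 15262) = -12947/((-52/5 - 103/5) + 15262) = -12947/(-31 + 15262) = -12947/15231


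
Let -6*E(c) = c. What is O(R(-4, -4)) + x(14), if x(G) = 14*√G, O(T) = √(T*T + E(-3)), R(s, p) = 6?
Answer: √146/2 + 14*√14 ≈ 58.425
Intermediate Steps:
E(c) = -c/6
O(T) = √(½ + T²) (O(T) = √(T*T - ⅙*(-3)) = √(T² + ½) = √(½ + T²))
O(R(-4, -4)) + x(14) = √(2 + 4*6²)/2 + 14*√14 = √(2 + 4*36)/2 + 14*√14 = √(2 + 144)/2 + 14*√14 = √146/2 + 14*√14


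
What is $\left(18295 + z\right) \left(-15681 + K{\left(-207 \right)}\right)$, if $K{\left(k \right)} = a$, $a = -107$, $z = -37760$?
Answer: $307313420$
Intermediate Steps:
$K{\left(k \right)} = -107$
$\left(18295 + z\right) \left(-15681 + K{\left(-207 \right)}\right) = \left(18295 - 37760\right) \left(-15681 - 107\right) = \left(-19465\right) \left(-15788\right) = 307313420$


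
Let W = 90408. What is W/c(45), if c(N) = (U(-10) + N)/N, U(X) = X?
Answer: 813672/7 ≈ 1.1624e+5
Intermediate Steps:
c(N) = (-10 + N)/N
W/c(45) = 90408/(((-10 + 45)/45)) = 90408/(((1/45)*35)) = 90408/(7/9) = 90408*(9/7) = 813672/7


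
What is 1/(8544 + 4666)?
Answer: 1/13210 ≈ 7.5700e-5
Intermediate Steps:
1/(8544 + 4666) = 1/13210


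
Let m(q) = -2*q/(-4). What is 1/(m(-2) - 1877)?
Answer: -1/1878 ≈ -0.00053248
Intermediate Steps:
m(q) = q/2 (m(q) = -2*q*(-¼) = q/2)
1/(m(-2) - 1877) = 1/((½)*(-2) - 1877) = 1/(-1 - 1877) = 1/(-1878) = -1/1878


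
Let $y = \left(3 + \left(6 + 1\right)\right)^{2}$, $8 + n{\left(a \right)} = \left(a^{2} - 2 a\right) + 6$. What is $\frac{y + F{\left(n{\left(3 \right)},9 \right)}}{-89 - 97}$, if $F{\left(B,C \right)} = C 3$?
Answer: $- \frac{127}{186} \approx -0.6828$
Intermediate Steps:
$n{\left(a \right)} = -2 + a^{2} - 2 a$ ($n{\left(a \right)} = -8 + \left(\left(a^{2} - 2 a\right) + 6\right) = -8 + \left(6 + a^{2} - 2 a\right) = -2 + a^{2} - 2 a$)
$y = 100$ ($y = \left(3 + 7\right)^{2} = 10^{2} = 100$)
$F{\left(B,C \right)} = 3 C$
$\frac{y + F{\left(n{\left(3 \right)},9 \right)}}{-89 - 97} = \frac{100 + 3 \cdot 9}{-89 - 97} = \frac{100 + 27}{-186} = \left(- \frac{1}{186}\right) 127 = - \frac{127}{186}$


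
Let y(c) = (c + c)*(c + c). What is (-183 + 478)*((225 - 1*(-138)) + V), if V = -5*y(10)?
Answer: -482915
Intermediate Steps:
y(c) = 4*c² (y(c) = (2*c)*(2*c) = 4*c²)
V = -2000 (V = -20*10² = -20*100 = -5*400 = -2000)
(-183 + 478)*((225 - 1*(-138)) + V) = (-183 + 478)*((225 - 1*(-138)) - 2000) = 295*((225 + 138) - 2000) = 295*(363 - 2000) = 295*(-1637) = -482915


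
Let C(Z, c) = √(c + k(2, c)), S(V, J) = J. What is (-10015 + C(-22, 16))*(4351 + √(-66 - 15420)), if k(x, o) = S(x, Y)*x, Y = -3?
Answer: -(4351 + I*√15486)*(10015 - √10) ≈ -4.3562e+7 - 1.2459e+6*I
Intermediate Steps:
k(x, o) = -3*x
C(Z, c) = √(-6 + c) (C(Z, c) = √(c - 3*2) = √(c - 6) = √(-6 + c))
(-10015 + C(-22, 16))*(4351 + √(-66 - 15420)) = (-10015 + √(-6 + 16))*(4351 + √(-66 - 15420)) = (-10015 + √10)*(4351 + √(-15486)) = (-10015 + √10)*(4351 + I*√15486)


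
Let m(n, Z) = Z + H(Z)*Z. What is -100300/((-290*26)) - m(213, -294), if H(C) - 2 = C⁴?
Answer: 828090881493977/377 ≈ 2.1965e+12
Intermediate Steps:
H(C) = 2 + C⁴
m(n, Z) = Z + Z*(2 + Z⁴) (m(n, Z) = Z + (2 + Z⁴)*Z = Z + Z*(2 + Z⁴))
-100300/((-290*26)) - m(213, -294) = -100300/((-290*26)) - (-294)*(3 + (-294)⁴) = -100300/(-7540) - (-294)*(3 + 7471182096) = -100300*(-1/7540) - (-294)*7471182099 = 5015/377 - 1*(-2196527537106) = 5015/377 + 2196527537106 = 828090881493977/377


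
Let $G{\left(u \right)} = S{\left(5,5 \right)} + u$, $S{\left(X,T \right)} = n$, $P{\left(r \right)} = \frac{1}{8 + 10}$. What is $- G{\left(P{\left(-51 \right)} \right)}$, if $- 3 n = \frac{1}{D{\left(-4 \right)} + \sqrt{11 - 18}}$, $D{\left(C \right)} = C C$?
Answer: $\frac{- \sqrt{7} + 10 i}{18 \left(\sqrt{7} - 16 i\right)} \approx -0.035277 - 0.0033533 i$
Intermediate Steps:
$D{\left(C \right)} = C^{2}$
$P{\left(r \right)} = \frac{1}{18}$
$n = - \frac{1}{3 \left(16 + i \sqrt{7}\right)}$ ($n = - \frac{1}{3 \left(\left(-4\right)^{2} + \sqrt{11 - 18}\right)} = - \frac{1}{3 \left(16 + \sqrt{-7}\right)} = - \frac{1}{3 \left(16 + i \sqrt{7}\right)} \approx -0.020279 + 0.0033533 i$)
$S{\left(X,T \right)} = \frac{i}{3 \left(\sqrt{7} - 16 i\right)}$
$G{\left(u \right)} = u + \frac{i}{3 \left(\sqrt{7} - 16 i\right)}$ ($G{\left(u \right)} = \frac{i}{3 \left(\sqrt{7} - 16 i\right)} + u = u + \frac{i}{3 \left(\sqrt{7} - 16 i\right)}$)
$- G{\left(P{\left(-51 \right)} \right)} = - (- \frac{16}{789} + \frac{1}{18} + \frac{i \sqrt{7}}{789}) = - (\frac{167}{4734} + \frac{i \sqrt{7}}{789}) = - \frac{167}{4734} - \frac{i \sqrt{7}}{789}$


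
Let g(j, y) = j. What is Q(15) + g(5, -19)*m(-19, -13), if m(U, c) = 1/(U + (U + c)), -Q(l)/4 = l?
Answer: -3065/51 ≈ -60.098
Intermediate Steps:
Q(l) = -4*l
m(U, c) = 1/(c + 2*U)
Q(15) + g(5, -19)*m(-19, -13) = -4*15 + 5/(-13 + 2*(-19)) = -60 + 5/(-13 - 38) = -60 + 5/(-51) = -60 + 5*(-1/51) = -60 - 5/51 = -3065/51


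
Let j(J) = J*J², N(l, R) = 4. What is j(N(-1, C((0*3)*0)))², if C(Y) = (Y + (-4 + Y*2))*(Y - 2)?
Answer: 4096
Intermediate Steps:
C(Y) = (-4 + 3*Y)*(-2 + Y) (C(Y) = (Y + (-4 + 2*Y))*(-2 + Y) = (-4 + 3*Y)*(-2 + Y))
j(J) = J³
j(N(-1, C((0*3)*0)))² = (4³)² = 64² = 4096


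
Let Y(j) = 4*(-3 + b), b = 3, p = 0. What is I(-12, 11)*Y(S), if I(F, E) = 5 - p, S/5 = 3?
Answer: 0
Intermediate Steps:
S = 15 (S = 5*3 = 15)
I(F, E) = 5 (I(F, E) = 5 - 1*0 = 5 + 0 = 5)
Y(j) = 0 (Y(j) = 4*(-3 + 3) = 4*0 = 0)
I(-12, 11)*Y(S) = 5*0 = 0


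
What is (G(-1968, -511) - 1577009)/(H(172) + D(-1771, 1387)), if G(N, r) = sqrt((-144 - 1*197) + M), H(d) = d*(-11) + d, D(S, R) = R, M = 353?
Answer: 1577009/333 - 2*sqrt(3)/333 ≈ 4735.8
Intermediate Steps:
H(d) = -10*d (H(d) = -11*d + d = -10*d)
G(N, r) = 2*sqrt(3) (G(N, r) = sqrt((-144 - 1*197) + 353) = sqrt((-144 - 197) + 353) = sqrt(-341 + 353) = sqrt(12) = 2*sqrt(3))
(G(-1968, -511) - 1577009)/(H(172) + D(-1771, 1387)) = (2*sqrt(3) - 1577009)/(-10*172 + 1387) = (-1577009 + 2*sqrt(3))/(-1720 + 1387) = (-1577009 + 2*sqrt(3))/(-333) = (-1577009 + 2*sqrt(3))*(-1/333) = 1577009/333 - 2*sqrt(3)/333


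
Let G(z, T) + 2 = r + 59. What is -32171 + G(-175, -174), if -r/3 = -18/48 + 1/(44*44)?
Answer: -62170529/1936 ≈ -32113.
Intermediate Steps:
r = 2175/1936 (r = -3*(-18/48 + 1/(44*44)) = -3*(-18*1/48 + (1/44)*(1/44)) = -3*(-3/8 + 1/1936) = -3*(-725/1936) = 2175/1936 ≈ 1.1235)
G(z, T) = 112527/1936 (G(z, T) = -2 + (2175/1936 + 59) = -2 + 116399/1936 = 112527/1936)
-32171 + G(-175, -174) = -32171 + 112527/1936 = -62170529/1936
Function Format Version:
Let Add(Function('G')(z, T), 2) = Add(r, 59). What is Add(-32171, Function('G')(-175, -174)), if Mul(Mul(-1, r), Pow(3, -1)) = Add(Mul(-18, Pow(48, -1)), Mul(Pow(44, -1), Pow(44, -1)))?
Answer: Rational(-62170529, 1936) ≈ -32113.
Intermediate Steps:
r = Rational(2175, 1936) (r = Mul(-3, Add(Mul(-18, Pow(48, -1)), Mul(Pow(44, -1), Pow(44, -1)))) = Mul(-3, Add(Mul(-18, Rational(1, 48)), Mul(Rational(1, 44), Rational(1, 44)))) = Mul(-3, Add(Rational(-3, 8), Rational(1, 1936))) = Mul(-3, Rational(-725, 1936)) = Rational(2175, 1936) ≈ 1.1235)
Function('G')(z, T) = Rational(112527, 1936) (Function('G')(z, T) = Add(-2, Add(Rational(2175, 1936), 59)) = Add(-2, Rational(116399, 1936)) = Rational(112527, 1936))
Add(-32171, Function('G')(-175, -174)) = Add(-32171, Rational(112527, 1936)) = Rational(-62170529, 1936)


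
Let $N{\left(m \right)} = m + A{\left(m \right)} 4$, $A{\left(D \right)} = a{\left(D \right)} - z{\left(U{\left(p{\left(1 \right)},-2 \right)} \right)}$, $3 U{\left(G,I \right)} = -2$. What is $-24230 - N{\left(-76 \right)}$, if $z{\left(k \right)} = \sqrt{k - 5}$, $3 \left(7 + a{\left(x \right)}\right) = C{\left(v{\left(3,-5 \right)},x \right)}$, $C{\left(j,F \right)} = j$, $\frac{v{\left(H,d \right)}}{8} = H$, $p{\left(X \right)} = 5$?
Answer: $-24158 + \frac{4 i \sqrt{51}}{3} \approx -24158.0 + 9.5219 i$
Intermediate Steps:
$v{\left(H,d \right)} = 8 H$
$U{\left(G,I \right)} = - \frac{2}{3}$ ($U{\left(G,I \right)} = \frac{1}{3} \left(-2\right) = - \frac{2}{3}$)
$a{\left(x \right)} = 1$ ($a{\left(x \right)} = -7 + \frac{8 \cdot 3}{3} = -7 + \frac{1}{3} \cdot 24 = -7 + 8 = 1$)
$z{\left(k \right)} = \sqrt{-5 + k}$
$A{\left(D \right)} = 1 - \frac{i \sqrt{51}}{3}$ ($A{\left(D \right)} = 1 - \sqrt{-5 - \frac{2}{3}} = 1 - \sqrt{- \frac{17}{3}} = 1 - \frac{i \sqrt{51}}{3}$)
$N{\left(m \right)} = 4 + m - \frac{4 i \sqrt{51}}{3}$ ($N{\left(m \right)} = m + \left(1 - \frac{i \sqrt{51}}{3}\right) 4 = m + \left(4 - \frac{4 i \sqrt{51}}{3}\right) = 4 + m - \frac{4 i \sqrt{51}}{3}$)
$-24230 - N{\left(-76 \right)} = -24230 - \left(4 - 76 - \frac{4 i \sqrt{51}}{3}\right) = -24230 - \left(-72 - \frac{4 i \sqrt{51}}{3}\right) = -24230 + \left(72 + \frac{4 i \sqrt{51}}{3}\right) = -24158 + \frac{4 i \sqrt{51}}{3}$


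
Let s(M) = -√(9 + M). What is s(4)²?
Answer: 13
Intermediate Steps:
s(4)² = (-√(9 + 4))² = (-√13)² = 13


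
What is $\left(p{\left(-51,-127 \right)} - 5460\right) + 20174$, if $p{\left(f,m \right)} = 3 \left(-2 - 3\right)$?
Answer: $14699$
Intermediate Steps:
$p{\left(f,m \right)} = -15$ ($p{\left(f,m \right)} = 3 \left(-5\right) = -15$)
$\left(p{\left(-51,-127 \right)} - 5460\right) + 20174 = \left(-15 - 5460\right) + 20174 = -5475 + 20174 = 14699$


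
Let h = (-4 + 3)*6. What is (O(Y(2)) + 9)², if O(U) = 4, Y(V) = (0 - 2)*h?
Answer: 169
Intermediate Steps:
h = -6 (h = -1*6 = -6)
Y(V) = 12 (Y(V) = (0 - 2)*(-6) = -2*(-6) = 12)
(O(Y(2)) + 9)² = (4 + 9)² = 13² = 169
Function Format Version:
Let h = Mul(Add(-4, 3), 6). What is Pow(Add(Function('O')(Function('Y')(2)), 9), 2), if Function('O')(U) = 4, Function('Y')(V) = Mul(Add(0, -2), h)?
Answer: 169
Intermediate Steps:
h = -6 (h = Mul(-1, 6) = -6)
Function('Y')(V) = 12 (Function('Y')(V) = Mul(Add(0, -2), -6) = Mul(-2, -6) = 12)
Pow(Add(Function('O')(Function('Y')(2)), 9), 2) = Pow(Add(4, 9), 2) = Pow(13, 2) = 169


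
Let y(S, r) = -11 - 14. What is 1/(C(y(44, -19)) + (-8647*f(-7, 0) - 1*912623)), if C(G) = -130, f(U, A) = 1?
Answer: -1/921400 ≈ -1.0853e-6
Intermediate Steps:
y(S, r) = -25
1/(C(y(44, -19)) + (-8647*f(-7, 0) - 1*912623)) = 1/(-130 + (-8647*1 - 1*912623)) = 1/(-130 + (-8647 - 912623)) = 1/(-130 - 921270) = 1/(-921400) = -1/921400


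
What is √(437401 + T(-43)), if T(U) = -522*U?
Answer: √459847 ≈ 678.12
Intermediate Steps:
√(437401 + T(-43)) = √(437401 - 522*(-43)) = √(437401 + 22446) = √459847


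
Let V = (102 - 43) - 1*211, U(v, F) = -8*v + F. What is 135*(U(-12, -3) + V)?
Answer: -7965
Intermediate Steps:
U(v, F) = F - 8*v
V = -152 (V = 59 - 211 = -152)
135*(U(-12, -3) + V) = 135*((-3 - 8*(-12)) - 152) = 135*((-3 + 96) - 152) = 135*(93 - 152) = 135*(-59) = -7965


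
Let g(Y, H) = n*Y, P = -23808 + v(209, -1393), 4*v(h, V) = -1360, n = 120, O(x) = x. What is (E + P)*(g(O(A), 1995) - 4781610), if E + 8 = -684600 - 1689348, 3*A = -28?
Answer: 11469483943920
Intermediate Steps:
A = -28/3 (A = (⅓)*(-28) = -28/3 ≈ -9.3333)
v(h, V) = -340 (v(h, V) = (¼)*(-1360) = -340)
P = -24148 (P = -23808 - 340 = -24148)
E = -2373956 (E = -8 + (-684600 - 1689348) = -8 - 2373948 = -2373956)
g(Y, H) = 120*Y
(E + P)*(g(O(A), 1995) - 4781610) = (-2373956 - 24148)*(120*(-28/3) - 4781610) = -2398104*(-1120 - 4781610) = -2398104*(-4782730) = 11469483943920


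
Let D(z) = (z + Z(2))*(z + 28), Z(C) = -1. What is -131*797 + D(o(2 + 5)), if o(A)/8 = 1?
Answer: -104155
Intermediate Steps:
o(A) = 8 (o(A) = 8*1 = 8)
D(z) = (-1 + z)*(28 + z) (D(z) = (z - 1)*(z + 28) = (-1 + z)*(28 + z))
-131*797 + D(o(2 + 5)) = -131*797 + (-28 + 8² + 27*8) = -104407 + (-28 + 64 + 216) = -104407 + 252 = -104155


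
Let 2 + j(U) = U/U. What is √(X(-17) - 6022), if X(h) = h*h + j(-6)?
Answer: I*√5734 ≈ 75.723*I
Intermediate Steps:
j(U) = -1 (j(U) = -2 + U/U = -2 + 1 = -1)
X(h) = -1 + h² (X(h) = h*h - 1 = h² - 1 = -1 + h²)
√(X(-17) - 6022) = √((-1 + (-17)²) - 6022) = √((-1 + 289) - 6022) = √(288 - 6022) = √(-5734) = I*√5734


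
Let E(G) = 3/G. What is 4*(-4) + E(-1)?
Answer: -19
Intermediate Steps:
4*(-4) + E(-1) = 4*(-4) + 3/(-1) = -16 + 3*(-1) = -16 - 3 = -19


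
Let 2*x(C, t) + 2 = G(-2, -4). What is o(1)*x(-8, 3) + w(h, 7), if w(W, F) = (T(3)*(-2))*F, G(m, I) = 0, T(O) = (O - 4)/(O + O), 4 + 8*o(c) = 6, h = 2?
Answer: 25/12 ≈ 2.0833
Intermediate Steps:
o(c) = ¼ (o(c) = -½ + (⅛)*6 = -½ + ¾ = ¼)
T(O) = (-4 + O)/(2*O) (T(O) = (-4 + O)/((2*O)) = (-4 + O)*(1/(2*O)) = (-4 + O)/(2*O))
x(C, t) = -1 (x(C, t) = -1 + (½)*0 = -1 + 0 = -1)
w(W, F) = F/3 (w(W, F) = (((½)*(-4 + 3)/3)*(-2))*F = (((½)*(⅓)*(-1))*(-2))*F = (-⅙*(-2))*F = F/3)
o(1)*x(-8, 3) + w(h, 7) = (¼)*(-1) + (⅓)*7 = -¼ + 7/3 = 25/12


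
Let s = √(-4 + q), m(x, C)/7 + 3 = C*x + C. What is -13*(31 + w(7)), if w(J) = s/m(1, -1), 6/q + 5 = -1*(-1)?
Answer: -403 + 13*I*√22/70 ≈ -403.0 + 0.87108*I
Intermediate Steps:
q = -3/2 (q = 6/(-5 - 1*(-1)) = 6/(-5 + 1) = 6/(-4) = 6*(-¼) = -3/2 ≈ -1.5000)
m(x, C) = -21 + 7*C + 7*C*x (m(x, C) = -21 + 7*(C*x + C) = -21 + 7*(C + C*x) = -21 + (7*C + 7*C*x) = -21 + 7*C + 7*C*x)
s = I*√22/2 (s = √(-4 - 3/2) = √(-11/2) = I*√22/2 ≈ 2.3452*I)
w(J) = -I*√22/70 (w(J) = (I*√22/2)/(-21 + 7*(-1) + 7*(-1)*1) = (I*√22/2)/(-21 - 7 - 7) = (I*√22/2)/(-35) = (I*√22/2)*(-1/35) = -I*√22/70)
-13*(31 + w(7)) = -13*(31 - I*√22/70) = -403 + 13*I*√22/70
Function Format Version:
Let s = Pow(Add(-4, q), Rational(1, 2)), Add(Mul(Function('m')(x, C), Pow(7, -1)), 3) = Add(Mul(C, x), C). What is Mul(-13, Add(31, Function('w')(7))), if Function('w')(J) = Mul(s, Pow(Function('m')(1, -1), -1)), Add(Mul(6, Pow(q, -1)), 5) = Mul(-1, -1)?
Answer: Add(-403, Mul(Rational(13, 70), I, Pow(22, Rational(1, 2)))) ≈ Add(-403.00, Mul(0.87108, I))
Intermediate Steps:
q = Rational(-3, 2) (q = Mul(6, Pow(Add(-5, Mul(-1, -1)), -1)) = Mul(6, Pow(Add(-5, 1), -1)) = Mul(6, Pow(-4, -1)) = Mul(6, Rational(-1, 4)) = Rational(-3, 2) ≈ -1.5000)
Function('m')(x, C) = Add(-21, Mul(7, C), Mul(7, C, x)) (Function('m')(x, C) = Add(-21, Mul(7, Add(Mul(C, x), C))) = Add(-21, Mul(7, Add(C, Mul(C, x)))) = Add(-21, Add(Mul(7, C), Mul(7, C, x))) = Add(-21, Mul(7, C), Mul(7, C, x)))
s = Mul(Rational(1, 2), I, Pow(22, Rational(1, 2))) (s = Pow(Add(-4, Rational(-3, 2)), Rational(1, 2)) = Pow(Rational(-11, 2), Rational(1, 2)) = Mul(Rational(1, 2), I, Pow(22, Rational(1, 2))) ≈ Mul(2.3452, I))
Function('w')(J) = Mul(Rational(-1, 70), I, Pow(22, Rational(1, 2))) (Function('w')(J) = Mul(Mul(Rational(1, 2), I, Pow(22, Rational(1, 2))), Pow(Add(-21, Mul(7, -1), Mul(7, -1, 1)), -1)) = Mul(Mul(Rational(1, 2), I, Pow(22, Rational(1, 2))), Pow(Add(-21, -7, -7), -1)) = Mul(Mul(Rational(1, 2), I, Pow(22, Rational(1, 2))), Pow(-35, -1)) = Mul(Mul(Rational(1, 2), I, Pow(22, Rational(1, 2))), Rational(-1, 35)) = Mul(Rational(-1, 70), I, Pow(22, Rational(1, 2))))
Mul(-13, Add(31, Function('w')(7))) = Mul(-13, Add(31, Mul(Rational(-1, 70), I, Pow(22, Rational(1, 2))))) = Add(-403, Mul(Rational(13, 70), I, Pow(22, Rational(1, 2))))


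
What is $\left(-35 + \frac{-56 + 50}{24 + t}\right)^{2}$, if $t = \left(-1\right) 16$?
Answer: $\frac{20449}{16} \approx 1278.1$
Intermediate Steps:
$t = -16$
$\left(-35 + \frac{-56 + 50}{24 + t}\right)^{2} = \left(-35 + \frac{-56 + 50}{24 - 16}\right)^{2} = \left(-35 - \frac{6}{8}\right)^{2} = \left(-35 - \frac{3}{4}\right)^{2} = \left(- \frac{143}{4}\right)^{2} = \frac{20449}{16}$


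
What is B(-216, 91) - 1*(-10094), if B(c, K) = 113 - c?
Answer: 10423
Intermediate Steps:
B(-216, 91) - 1*(-10094) = (113 - 1*(-216)) - 1*(-10094) = (113 + 216) + 10094 = 329 + 10094 = 10423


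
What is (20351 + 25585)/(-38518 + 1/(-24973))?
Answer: -104287248/87446365 ≈ -1.1926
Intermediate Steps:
(20351 + 25585)/(-38518 + 1/(-24973)) = 45936/(-38518 - 1/24973) = 45936/(-961910015/24973) = 45936*(-24973/961910015) = -104287248/87446365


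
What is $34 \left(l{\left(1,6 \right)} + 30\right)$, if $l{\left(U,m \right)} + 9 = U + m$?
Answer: $952$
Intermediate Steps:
$l{\left(U,m \right)} = -9 + U + m$ ($l{\left(U,m \right)} = -9 + \left(U + m\right) = -9 + U + m$)
$34 \left(l{\left(1,6 \right)} + 30\right) = 34 \left(\left(-9 + 1 + 6\right) + 30\right) = 34 \left(-2 + 30\right) = 34 \cdot 28 = 952$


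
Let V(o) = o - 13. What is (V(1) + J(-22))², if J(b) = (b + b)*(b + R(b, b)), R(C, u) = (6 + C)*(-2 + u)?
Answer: 254083600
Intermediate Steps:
R(C, u) = (-2 + u)*(6 + C)
V(o) = -13 + o
J(b) = 2*b*(-12 + b² + 5*b) (J(b) = (b + b)*(b + (-12 - 2*b + 6*b + b*b)) = (2*b)*(b + (-12 - 2*b + 6*b + b²)) = (2*b)*(b + (-12 + b² + 4*b)) = (2*b)*(-12 + b² + 5*b) = 2*b*(-12 + b² + 5*b))
(V(1) + J(-22))² = ((-13 + 1) + 2*(-22)*(-12 + (-22)² + 5*(-22)))² = (-12 + 2*(-22)*(-12 + 484 - 110))² = (-12 + 2*(-22)*362)² = (-12 - 15928)² = (-15940)² = 254083600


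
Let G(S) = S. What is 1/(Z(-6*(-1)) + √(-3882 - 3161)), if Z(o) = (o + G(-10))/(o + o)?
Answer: -3/63388 - 9*I*√7043/63388 ≈ -4.7328e-5 - 0.011916*I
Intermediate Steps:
Z(o) = (-10 + o)/(2*o) (Z(o) = (o - 10)/(o + o) = (-10 + o)/((2*o)) = (-10 + o)*(1/(2*o)) = (-10 + o)/(2*o))
1/(Z(-6*(-1)) + √(-3882 - 3161)) = 1/((-10 - 6*(-1))/(2*((-6*(-1)))) + √(-3882 - 3161)) = 1/((½)*(-10 + 6)/6 + √(-7043)) = 1/((½)*(⅙)*(-4) + I*√7043) = 1/(-⅓ + I*√7043)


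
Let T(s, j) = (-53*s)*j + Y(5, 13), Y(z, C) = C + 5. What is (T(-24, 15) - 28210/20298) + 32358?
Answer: 522212839/10149 ≈ 51455.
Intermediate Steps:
Y(z, C) = 5 + C
T(s, j) = 18 - 53*j*s (T(s, j) = (-53*s)*j + (5 + 13) = -53*j*s + 18 = 18 - 53*j*s)
(T(-24, 15) - 28210/20298) + 32358 = ((18 - 53*15*(-24)) - 28210/20298) + 32358 = ((18 + 19080) - 28210*1/20298) + 32358 = (19098 - 14105/10149) + 32358 = 193811497/10149 + 32358 = 522212839/10149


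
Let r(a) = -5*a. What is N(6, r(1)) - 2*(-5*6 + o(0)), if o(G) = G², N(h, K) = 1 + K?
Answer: 56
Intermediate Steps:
N(6, r(1)) - 2*(-5*6 + o(0)) = (1 - 5*1) - 2*(-5*6 + 0²) = (1 - 5) - 2*(-30 + 0) = -4 - 2*(-30) = -4 + 60 = 56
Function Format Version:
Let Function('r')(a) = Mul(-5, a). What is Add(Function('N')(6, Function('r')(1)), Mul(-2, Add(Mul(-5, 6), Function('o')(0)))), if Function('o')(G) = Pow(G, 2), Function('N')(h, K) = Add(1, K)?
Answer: 56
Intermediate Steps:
Add(Function('N')(6, Function('r')(1)), Mul(-2, Add(Mul(-5, 6), Function('o')(0)))) = Add(Add(1, Mul(-5, 1)), Mul(-2, Add(Mul(-5, 6), Pow(0, 2)))) = Add(Add(1, -5), Mul(-2, Add(-30, 0))) = Add(-4, Mul(-2, -30)) = Add(-4, 60) = 56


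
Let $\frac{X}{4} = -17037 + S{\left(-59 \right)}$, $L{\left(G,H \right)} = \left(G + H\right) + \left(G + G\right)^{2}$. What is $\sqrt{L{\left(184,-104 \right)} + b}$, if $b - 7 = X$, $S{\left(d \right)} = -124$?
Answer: $\sqrt{66867} \approx 258.59$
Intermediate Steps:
$L{\left(G,H \right)} = G + H + 4 G^{2}$ ($L{\left(G,H \right)} = \left(G + H\right) + \left(2 G\right)^{2} = \left(G + H\right) + 4 G^{2} = G + H + 4 G^{2}$)
$X = -68644$ ($X = 4 \left(-17037 - 124\right) = 4 \left(-17161\right) = -68644$)
$b = -68637$ ($b = 7 - 68644 = -68637$)
$\sqrt{L{\left(184,-104 \right)} + b} = \sqrt{\left(184 - 104 + 4 \cdot 184^{2}\right) - 68637} = \sqrt{\left(184 - 104 + 4 \cdot 33856\right) - 68637} = \sqrt{\left(184 - 104 + 135424\right) - 68637} = \sqrt{135504 - 68637} = \sqrt{66867}$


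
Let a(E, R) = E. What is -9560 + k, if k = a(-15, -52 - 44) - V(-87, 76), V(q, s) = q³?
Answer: 648928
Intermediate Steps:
k = 658488 (k = -15 - 1*(-87)³ = -15 - 1*(-658503) = -15 + 658503 = 658488)
-9560 + k = -9560 + 658488 = 648928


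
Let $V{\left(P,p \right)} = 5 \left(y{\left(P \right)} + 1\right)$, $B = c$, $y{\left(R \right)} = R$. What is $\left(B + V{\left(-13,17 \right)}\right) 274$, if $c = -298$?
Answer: $-98092$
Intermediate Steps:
$B = -298$
$V{\left(P,p \right)} = 5 + 5 P$ ($V{\left(P,p \right)} = 5 \left(P + 1\right) = 5 \left(1 + P\right) = 5 + 5 P$)
$\left(B + V{\left(-13,17 \right)}\right) 274 = \left(-298 + \left(5 + 5 \left(-13\right)\right)\right) 274 = \left(-298 + \left(5 - 65\right)\right) 274 = \left(-298 - 60\right) 274 = \left(-358\right) 274 = -98092$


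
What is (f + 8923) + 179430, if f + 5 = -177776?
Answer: 10572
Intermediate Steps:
f = -177781 (f = -5 - 177776 = -177781)
(f + 8923) + 179430 = (-177781 + 8923) + 179430 = -168858 + 179430 = 10572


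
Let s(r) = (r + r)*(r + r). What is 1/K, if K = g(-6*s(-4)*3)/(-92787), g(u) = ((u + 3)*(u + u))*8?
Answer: -30929/7059456 ≈ -0.0043812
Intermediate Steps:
s(r) = 4*r**2 (s(r) = (2*r)*(2*r) = 4*r**2)
g(u) = 16*u*(3 + u) (g(u) = ((3 + u)*(2*u))*8 = (2*u*(3 + u))*8 = 16*u*(3 + u))
K = -7059456/30929 (K = (16*(-24*(-4)**2*3)*(3 - 24*(-4)**2*3))/(-92787) = (16*(-24*16*3)*(3 - 24*16*3))*(-1/92787) = (16*(-6*64*3)*(3 - 6*64*3))*(-1/92787) = (16*(-384*3)*(3 - 384*3))*(-1/92787) = (16*(-1152)*(3 - 1152))*(-1/92787) = (16*(-1152)*(-1149))*(-1/92787) = 21178368*(-1/92787) = -7059456/30929 ≈ -228.25)
1/K = 1/(-7059456/30929) = -30929/7059456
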